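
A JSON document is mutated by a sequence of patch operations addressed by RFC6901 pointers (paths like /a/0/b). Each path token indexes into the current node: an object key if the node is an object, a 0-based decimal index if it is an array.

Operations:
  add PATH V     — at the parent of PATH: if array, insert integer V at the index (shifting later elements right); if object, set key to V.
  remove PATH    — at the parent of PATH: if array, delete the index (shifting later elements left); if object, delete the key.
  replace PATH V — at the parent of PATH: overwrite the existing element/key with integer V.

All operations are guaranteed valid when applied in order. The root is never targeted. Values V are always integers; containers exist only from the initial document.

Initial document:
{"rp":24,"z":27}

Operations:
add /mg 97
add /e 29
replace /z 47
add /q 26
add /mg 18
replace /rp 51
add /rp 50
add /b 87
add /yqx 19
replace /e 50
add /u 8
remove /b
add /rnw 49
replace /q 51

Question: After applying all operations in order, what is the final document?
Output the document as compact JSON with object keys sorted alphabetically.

Answer: {"e":50,"mg":18,"q":51,"rnw":49,"rp":50,"u":8,"yqx":19,"z":47}

Derivation:
After op 1 (add /mg 97): {"mg":97,"rp":24,"z":27}
After op 2 (add /e 29): {"e":29,"mg":97,"rp":24,"z":27}
After op 3 (replace /z 47): {"e":29,"mg":97,"rp":24,"z":47}
After op 4 (add /q 26): {"e":29,"mg":97,"q":26,"rp":24,"z":47}
After op 5 (add /mg 18): {"e":29,"mg":18,"q":26,"rp":24,"z":47}
After op 6 (replace /rp 51): {"e":29,"mg":18,"q":26,"rp":51,"z":47}
After op 7 (add /rp 50): {"e":29,"mg":18,"q":26,"rp":50,"z":47}
After op 8 (add /b 87): {"b":87,"e":29,"mg":18,"q":26,"rp":50,"z":47}
After op 9 (add /yqx 19): {"b":87,"e":29,"mg":18,"q":26,"rp":50,"yqx":19,"z":47}
After op 10 (replace /e 50): {"b":87,"e":50,"mg":18,"q":26,"rp":50,"yqx":19,"z":47}
After op 11 (add /u 8): {"b":87,"e":50,"mg":18,"q":26,"rp":50,"u":8,"yqx":19,"z":47}
After op 12 (remove /b): {"e":50,"mg":18,"q":26,"rp":50,"u":8,"yqx":19,"z":47}
After op 13 (add /rnw 49): {"e":50,"mg":18,"q":26,"rnw":49,"rp":50,"u":8,"yqx":19,"z":47}
After op 14 (replace /q 51): {"e":50,"mg":18,"q":51,"rnw":49,"rp":50,"u":8,"yqx":19,"z":47}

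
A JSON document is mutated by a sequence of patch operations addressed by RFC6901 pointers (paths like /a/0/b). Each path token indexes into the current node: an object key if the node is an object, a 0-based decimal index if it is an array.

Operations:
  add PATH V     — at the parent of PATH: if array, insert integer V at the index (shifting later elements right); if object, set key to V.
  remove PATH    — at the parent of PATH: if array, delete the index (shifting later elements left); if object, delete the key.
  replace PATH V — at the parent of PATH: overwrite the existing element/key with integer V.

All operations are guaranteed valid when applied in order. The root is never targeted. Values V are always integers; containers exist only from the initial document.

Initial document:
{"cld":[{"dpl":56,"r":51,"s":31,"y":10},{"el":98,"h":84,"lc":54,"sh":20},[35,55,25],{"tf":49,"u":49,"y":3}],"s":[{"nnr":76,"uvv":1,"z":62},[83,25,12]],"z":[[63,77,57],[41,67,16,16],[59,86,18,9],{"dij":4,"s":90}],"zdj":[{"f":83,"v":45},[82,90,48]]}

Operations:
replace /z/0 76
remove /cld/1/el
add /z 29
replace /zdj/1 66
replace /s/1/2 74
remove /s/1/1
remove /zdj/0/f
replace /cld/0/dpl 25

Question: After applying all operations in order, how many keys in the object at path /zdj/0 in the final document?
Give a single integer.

Answer: 1

Derivation:
After op 1 (replace /z/0 76): {"cld":[{"dpl":56,"r":51,"s":31,"y":10},{"el":98,"h":84,"lc":54,"sh":20},[35,55,25],{"tf":49,"u":49,"y":3}],"s":[{"nnr":76,"uvv":1,"z":62},[83,25,12]],"z":[76,[41,67,16,16],[59,86,18,9],{"dij":4,"s":90}],"zdj":[{"f":83,"v":45},[82,90,48]]}
After op 2 (remove /cld/1/el): {"cld":[{"dpl":56,"r":51,"s":31,"y":10},{"h":84,"lc":54,"sh":20},[35,55,25],{"tf":49,"u":49,"y":3}],"s":[{"nnr":76,"uvv":1,"z":62},[83,25,12]],"z":[76,[41,67,16,16],[59,86,18,9],{"dij":4,"s":90}],"zdj":[{"f":83,"v":45},[82,90,48]]}
After op 3 (add /z 29): {"cld":[{"dpl":56,"r":51,"s":31,"y":10},{"h":84,"lc":54,"sh":20},[35,55,25],{"tf":49,"u":49,"y":3}],"s":[{"nnr":76,"uvv":1,"z":62},[83,25,12]],"z":29,"zdj":[{"f":83,"v":45},[82,90,48]]}
After op 4 (replace /zdj/1 66): {"cld":[{"dpl":56,"r":51,"s":31,"y":10},{"h":84,"lc":54,"sh":20},[35,55,25],{"tf":49,"u":49,"y":3}],"s":[{"nnr":76,"uvv":1,"z":62},[83,25,12]],"z":29,"zdj":[{"f":83,"v":45},66]}
After op 5 (replace /s/1/2 74): {"cld":[{"dpl":56,"r":51,"s":31,"y":10},{"h":84,"lc":54,"sh":20},[35,55,25],{"tf":49,"u":49,"y":3}],"s":[{"nnr":76,"uvv":1,"z":62},[83,25,74]],"z":29,"zdj":[{"f":83,"v":45},66]}
After op 6 (remove /s/1/1): {"cld":[{"dpl":56,"r":51,"s":31,"y":10},{"h":84,"lc":54,"sh":20},[35,55,25],{"tf":49,"u":49,"y":3}],"s":[{"nnr":76,"uvv":1,"z":62},[83,74]],"z":29,"zdj":[{"f":83,"v":45},66]}
After op 7 (remove /zdj/0/f): {"cld":[{"dpl":56,"r":51,"s":31,"y":10},{"h":84,"lc":54,"sh":20},[35,55,25],{"tf":49,"u":49,"y":3}],"s":[{"nnr":76,"uvv":1,"z":62},[83,74]],"z":29,"zdj":[{"v":45},66]}
After op 8 (replace /cld/0/dpl 25): {"cld":[{"dpl":25,"r":51,"s":31,"y":10},{"h":84,"lc":54,"sh":20},[35,55,25],{"tf":49,"u":49,"y":3}],"s":[{"nnr":76,"uvv":1,"z":62},[83,74]],"z":29,"zdj":[{"v":45},66]}
Size at path /zdj/0: 1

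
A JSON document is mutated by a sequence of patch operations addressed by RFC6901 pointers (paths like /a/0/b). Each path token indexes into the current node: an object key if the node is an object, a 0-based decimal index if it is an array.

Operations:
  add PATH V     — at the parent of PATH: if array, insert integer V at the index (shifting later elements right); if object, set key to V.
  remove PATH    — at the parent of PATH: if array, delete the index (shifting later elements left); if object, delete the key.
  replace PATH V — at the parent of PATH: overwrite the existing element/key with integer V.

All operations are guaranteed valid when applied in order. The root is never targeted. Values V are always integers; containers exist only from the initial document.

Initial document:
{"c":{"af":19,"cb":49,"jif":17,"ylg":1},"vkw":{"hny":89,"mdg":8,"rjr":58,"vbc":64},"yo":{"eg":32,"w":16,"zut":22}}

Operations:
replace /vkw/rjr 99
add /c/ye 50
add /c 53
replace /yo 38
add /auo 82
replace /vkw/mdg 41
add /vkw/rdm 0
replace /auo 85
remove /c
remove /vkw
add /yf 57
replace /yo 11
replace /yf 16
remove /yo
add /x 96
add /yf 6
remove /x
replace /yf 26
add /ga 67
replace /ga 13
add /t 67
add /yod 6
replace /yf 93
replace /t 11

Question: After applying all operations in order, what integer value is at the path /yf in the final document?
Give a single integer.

After op 1 (replace /vkw/rjr 99): {"c":{"af":19,"cb":49,"jif":17,"ylg":1},"vkw":{"hny":89,"mdg":8,"rjr":99,"vbc":64},"yo":{"eg":32,"w":16,"zut":22}}
After op 2 (add /c/ye 50): {"c":{"af":19,"cb":49,"jif":17,"ye":50,"ylg":1},"vkw":{"hny":89,"mdg":8,"rjr":99,"vbc":64},"yo":{"eg":32,"w":16,"zut":22}}
After op 3 (add /c 53): {"c":53,"vkw":{"hny":89,"mdg":8,"rjr":99,"vbc":64},"yo":{"eg":32,"w":16,"zut":22}}
After op 4 (replace /yo 38): {"c":53,"vkw":{"hny":89,"mdg":8,"rjr":99,"vbc":64},"yo":38}
After op 5 (add /auo 82): {"auo":82,"c":53,"vkw":{"hny":89,"mdg":8,"rjr":99,"vbc":64},"yo":38}
After op 6 (replace /vkw/mdg 41): {"auo":82,"c":53,"vkw":{"hny":89,"mdg":41,"rjr":99,"vbc":64},"yo":38}
After op 7 (add /vkw/rdm 0): {"auo":82,"c":53,"vkw":{"hny":89,"mdg":41,"rdm":0,"rjr":99,"vbc":64},"yo":38}
After op 8 (replace /auo 85): {"auo":85,"c":53,"vkw":{"hny":89,"mdg":41,"rdm":0,"rjr":99,"vbc":64},"yo":38}
After op 9 (remove /c): {"auo":85,"vkw":{"hny":89,"mdg":41,"rdm":0,"rjr":99,"vbc":64},"yo":38}
After op 10 (remove /vkw): {"auo":85,"yo":38}
After op 11 (add /yf 57): {"auo":85,"yf":57,"yo":38}
After op 12 (replace /yo 11): {"auo":85,"yf":57,"yo":11}
After op 13 (replace /yf 16): {"auo":85,"yf":16,"yo":11}
After op 14 (remove /yo): {"auo":85,"yf":16}
After op 15 (add /x 96): {"auo":85,"x":96,"yf":16}
After op 16 (add /yf 6): {"auo":85,"x":96,"yf":6}
After op 17 (remove /x): {"auo":85,"yf":6}
After op 18 (replace /yf 26): {"auo":85,"yf":26}
After op 19 (add /ga 67): {"auo":85,"ga":67,"yf":26}
After op 20 (replace /ga 13): {"auo":85,"ga":13,"yf":26}
After op 21 (add /t 67): {"auo":85,"ga":13,"t":67,"yf":26}
After op 22 (add /yod 6): {"auo":85,"ga":13,"t":67,"yf":26,"yod":6}
After op 23 (replace /yf 93): {"auo":85,"ga":13,"t":67,"yf":93,"yod":6}
After op 24 (replace /t 11): {"auo":85,"ga":13,"t":11,"yf":93,"yod":6}
Value at /yf: 93

Answer: 93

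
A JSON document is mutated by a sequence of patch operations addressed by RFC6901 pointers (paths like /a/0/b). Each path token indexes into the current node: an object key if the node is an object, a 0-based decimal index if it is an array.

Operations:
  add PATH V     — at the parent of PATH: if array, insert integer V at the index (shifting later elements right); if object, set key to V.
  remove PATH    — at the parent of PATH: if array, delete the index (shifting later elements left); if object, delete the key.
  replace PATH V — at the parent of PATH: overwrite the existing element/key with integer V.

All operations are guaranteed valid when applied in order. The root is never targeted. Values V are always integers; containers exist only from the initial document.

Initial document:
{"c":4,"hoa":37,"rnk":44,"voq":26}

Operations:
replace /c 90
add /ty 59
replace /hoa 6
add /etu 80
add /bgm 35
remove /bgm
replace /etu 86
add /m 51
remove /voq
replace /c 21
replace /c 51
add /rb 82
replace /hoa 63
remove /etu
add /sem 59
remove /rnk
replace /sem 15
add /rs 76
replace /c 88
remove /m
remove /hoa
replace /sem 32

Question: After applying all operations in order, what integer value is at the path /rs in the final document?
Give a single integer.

Answer: 76

Derivation:
After op 1 (replace /c 90): {"c":90,"hoa":37,"rnk":44,"voq":26}
After op 2 (add /ty 59): {"c":90,"hoa":37,"rnk":44,"ty":59,"voq":26}
After op 3 (replace /hoa 6): {"c":90,"hoa":6,"rnk":44,"ty":59,"voq":26}
After op 4 (add /etu 80): {"c":90,"etu":80,"hoa":6,"rnk":44,"ty":59,"voq":26}
After op 5 (add /bgm 35): {"bgm":35,"c":90,"etu":80,"hoa":6,"rnk":44,"ty":59,"voq":26}
After op 6 (remove /bgm): {"c":90,"etu":80,"hoa":6,"rnk":44,"ty":59,"voq":26}
After op 7 (replace /etu 86): {"c":90,"etu":86,"hoa":6,"rnk":44,"ty":59,"voq":26}
After op 8 (add /m 51): {"c":90,"etu":86,"hoa":6,"m":51,"rnk":44,"ty":59,"voq":26}
After op 9 (remove /voq): {"c":90,"etu":86,"hoa":6,"m":51,"rnk":44,"ty":59}
After op 10 (replace /c 21): {"c":21,"etu":86,"hoa":6,"m":51,"rnk":44,"ty":59}
After op 11 (replace /c 51): {"c":51,"etu":86,"hoa":6,"m":51,"rnk":44,"ty":59}
After op 12 (add /rb 82): {"c":51,"etu":86,"hoa":6,"m":51,"rb":82,"rnk":44,"ty":59}
After op 13 (replace /hoa 63): {"c":51,"etu":86,"hoa":63,"m":51,"rb":82,"rnk":44,"ty":59}
After op 14 (remove /etu): {"c":51,"hoa":63,"m":51,"rb":82,"rnk":44,"ty":59}
After op 15 (add /sem 59): {"c":51,"hoa":63,"m":51,"rb":82,"rnk":44,"sem":59,"ty":59}
After op 16 (remove /rnk): {"c":51,"hoa":63,"m":51,"rb":82,"sem":59,"ty":59}
After op 17 (replace /sem 15): {"c":51,"hoa":63,"m":51,"rb":82,"sem":15,"ty":59}
After op 18 (add /rs 76): {"c":51,"hoa":63,"m":51,"rb":82,"rs":76,"sem":15,"ty":59}
After op 19 (replace /c 88): {"c":88,"hoa":63,"m":51,"rb":82,"rs":76,"sem":15,"ty":59}
After op 20 (remove /m): {"c":88,"hoa":63,"rb":82,"rs":76,"sem":15,"ty":59}
After op 21 (remove /hoa): {"c":88,"rb":82,"rs":76,"sem":15,"ty":59}
After op 22 (replace /sem 32): {"c":88,"rb":82,"rs":76,"sem":32,"ty":59}
Value at /rs: 76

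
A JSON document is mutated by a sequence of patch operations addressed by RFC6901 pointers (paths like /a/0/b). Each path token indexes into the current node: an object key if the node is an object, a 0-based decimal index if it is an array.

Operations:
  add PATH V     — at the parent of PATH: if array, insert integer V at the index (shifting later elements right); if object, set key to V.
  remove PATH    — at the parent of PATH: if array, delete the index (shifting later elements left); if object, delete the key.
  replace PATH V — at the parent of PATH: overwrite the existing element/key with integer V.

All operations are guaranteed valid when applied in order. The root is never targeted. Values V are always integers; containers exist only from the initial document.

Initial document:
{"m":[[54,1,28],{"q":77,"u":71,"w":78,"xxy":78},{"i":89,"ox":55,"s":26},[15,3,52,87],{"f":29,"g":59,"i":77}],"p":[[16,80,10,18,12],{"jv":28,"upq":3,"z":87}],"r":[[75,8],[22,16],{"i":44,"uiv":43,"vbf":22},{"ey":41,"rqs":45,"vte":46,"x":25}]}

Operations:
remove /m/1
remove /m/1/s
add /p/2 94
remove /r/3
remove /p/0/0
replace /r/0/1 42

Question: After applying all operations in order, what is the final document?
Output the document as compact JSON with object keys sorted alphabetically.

After op 1 (remove /m/1): {"m":[[54,1,28],{"i":89,"ox":55,"s":26},[15,3,52,87],{"f":29,"g":59,"i":77}],"p":[[16,80,10,18,12],{"jv":28,"upq":3,"z":87}],"r":[[75,8],[22,16],{"i":44,"uiv":43,"vbf":22},{"ey":41,"rqs":45,"vte":46,"x":25}]}
After op 2 (remove /m/1/s): {"m":[[54,1,28],{"i":89,"ox":55},[15,3,52,87],{"f":29,"g":59,"i":77}],"p":[[16,80,10,18,12],{"jv":28,"upq":3,"z":87}],"r":[[75,8],[22,16],{"i":44,"uiv":43,"vbf":22},{"ey":41,"rqs":45,"vte":46,"x":25}]}
After op 3 (add /p/2 94): {"m":[[54,1,28],{"i":89,"ox":55},[15,3,52,87],{"f":29,"g":59,"i":77}],"p":[[16,80,10,18,12],{"jv":28,"upq":3,"z":87},94],"r":[[75,8],[22,16],{"i":44,"uiv":43,"vbf":22},{"ey":41,"rqs":45,"vte":46,"x":25}]}
After op 4 (remove /r/3): {"m":[[54,1,28],{"i":89,"ox":55},[15,3,52,87],{"f":29,"g":59,"i":77}],"p":[[16,80,10,18,12],{"jv":28,"upq":3,"z":87},94],"r":[[75,8],[22,16],{"i":44,"uiv":43,"vbf":22}]}
After op 5 (remove /p/0/0): {"m":[[54,1,28],{"i":89,"ox":55},[15,3,52,87],{"f":29,"g":59,"i":77}],"p":[[80,10,18,12],{"jv":28,"upq":3,"z":87},94],"r":[[75,8],[22,16],{"i":44,"uiv":43,"vbf":22}]}
After op 6 (replace /r/0/1 42): {"m":[[54,1,28],{"i":89,"ox":55},[15,3,52,87],{"f":29,"g":59,"i":77}],"p":[[80,10,18,12],{"jv":28,"upq":3,"z":87},94],"r":[[75,42],[22,16],{"i":44,"uiv":43,"vbf":22}]}

Answer: {"m":[[54,1,28],{"i":89,"ox":55},[15,3,52,87],{"f":29,"g":59,"i":77}],"p":[[80,10,18,12],{"jv":28,"upq":3,"z":87},94],"r":[[75,42],[22,16],{"i":44,"uiv":43,"vbf":22}]}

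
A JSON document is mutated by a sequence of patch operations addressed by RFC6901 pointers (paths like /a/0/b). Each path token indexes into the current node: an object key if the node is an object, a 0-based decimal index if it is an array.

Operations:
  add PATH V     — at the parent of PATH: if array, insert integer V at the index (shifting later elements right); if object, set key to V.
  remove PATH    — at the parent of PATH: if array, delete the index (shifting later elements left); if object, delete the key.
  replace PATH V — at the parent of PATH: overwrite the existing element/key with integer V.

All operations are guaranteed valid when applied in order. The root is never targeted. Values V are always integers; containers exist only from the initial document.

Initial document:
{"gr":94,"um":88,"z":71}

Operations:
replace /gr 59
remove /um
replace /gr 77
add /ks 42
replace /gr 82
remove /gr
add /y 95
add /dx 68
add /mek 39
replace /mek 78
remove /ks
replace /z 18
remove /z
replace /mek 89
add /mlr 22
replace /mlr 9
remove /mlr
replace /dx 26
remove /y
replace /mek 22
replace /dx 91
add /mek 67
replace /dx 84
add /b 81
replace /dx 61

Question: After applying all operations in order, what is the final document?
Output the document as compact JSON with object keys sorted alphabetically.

Answer: {"b":81,"dx":61,"mek":67}

Derivation:
After op 1 (replace /gr 59): {"gr":59,"um":88,"z":71}
After op 2 (remove /um): {"gr":59,"z":71}
After op 3 (replace /gr 77): {"gr":77,"z":71}
After op 4 (add /ks 42): {"gr":77,"ks":42,"z":71}
After op 5 (replace /gr 82): {"gr":82,"ks":42,"z":71}
After op 6 (remove /gr): {"ks":42,"z":71}
After op 7 (add /y 95): {"ks":42,"y":95,"z":71}
After op 8 (add /dx 68): {"dx":68,"ks":42,"y":95,"z":71}
After op 9 (add /mek 39): {"dx":68,"ks":42,"mek":39,"y":95,"z":71}
After op 10 (replace /mek 78): {"dx":68,"ks":42,"mek":78,"y":95,"z":71}
After op 11 (remove /ks): {"dx":68,"mek":78,"y":95,"z":71}
After op 12 (replace /z 18): {"dx":68,"mek":78,"y":95,"z":18}
After op 13 (remove /z): {"dx":68,"mek":78,"y":95}
After op 14 (replace /mek 89): {"dx":68,"mek":89,"y":95}
After op 15 (add /mlr 22): {"dx":68,"mek":89,"mlr":22,"y":95}
After op 16 (replace /mlr 9): {"dx":68,"mek":89,"mlr":9,"y":95}
After op 17 (remove /mlr): {"dx":68,"mek":89,"y":95}
After op 18 (replace /dx 26): {"dx":26,"mek":89,"y":95}
After op 19 (remove /y): {"dx":26,"mek":89}
After op 20 (replace /mek 22): {"dx":26,"mek":22}
After op 21 (replace /dx 91): {"dx":91,"mek":22}
After op 22 (add /mek 67): {"dx":91,"mek":67}
After op 23 (replace /dx 84): {"dx":84,"mek":67}
After op 24 (add /b 81): {"b":81,"dx":84,"mek":67}
After op 25 (replace /dx 61): {"b":81,"dx":61,"mek":67}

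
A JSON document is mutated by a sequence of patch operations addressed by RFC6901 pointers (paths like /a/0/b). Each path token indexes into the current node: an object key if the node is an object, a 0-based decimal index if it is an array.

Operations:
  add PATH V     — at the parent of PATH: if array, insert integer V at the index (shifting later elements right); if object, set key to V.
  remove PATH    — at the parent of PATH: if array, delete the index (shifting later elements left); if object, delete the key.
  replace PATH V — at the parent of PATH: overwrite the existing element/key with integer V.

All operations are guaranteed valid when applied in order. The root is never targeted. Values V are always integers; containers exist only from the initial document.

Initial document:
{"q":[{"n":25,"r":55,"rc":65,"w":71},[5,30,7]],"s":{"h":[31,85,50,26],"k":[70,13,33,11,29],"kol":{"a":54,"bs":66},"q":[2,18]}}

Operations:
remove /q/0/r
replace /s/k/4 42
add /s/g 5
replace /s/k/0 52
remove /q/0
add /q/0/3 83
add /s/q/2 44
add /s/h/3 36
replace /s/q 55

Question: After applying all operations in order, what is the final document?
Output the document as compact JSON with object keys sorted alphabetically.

After op 1 (remove /q/0/r): {"q":[{"n":25,"rc":65,"w":71},[5,30,7]],"s":{"h":[31,85,50,26],"k":[70,13,33,11,29],"kol":{"a":54,"bs":66},"q":[2,18]}}
After op 2 (replace /s/k/4 42): {"q":[{"n":25,"rc":65,"w":71},[5,30,7]],"s":{"h":[31,85,50,26],"k":[70,13,33,11,42],"kol":{"a":54,"bs":66},"q":[2,18]}}
After op 3 (add /s/g 5): {"q":[{"n":25,"rc":65,"w":71},[5,30,7]],"s":{"g":5,"h":[31,85,50,26],"k":[70,13,33,11,42],"kol":{"a":54,"bs":66},"q":[2,18]}}
After op 4 (replace /s/k/0 52): {"q":[{"n":25,"rc":65,"w":71},[5,30,7]],"s":{"g":5,"h":[31,85,50,26],"k":[52,13,33,11,42],"kol":{"a":54,"bs":66},"q":[2,18]}}
After op 5 (remove /q/0): {"q":[[5,30,7]],"s":{"g":5,"h":[31,85,50,26],"k":[52,13,33,11,42],"kol":{"a":54,"bs":66},"q":[2,18]}}
After op 6 (add /q/0/3 83): {"q":[[5,30,7,83]],"s":{"g":5,"h":[31,85,50,26],"k":[52,13,33,11,42],"kol":{"a":54,"bs":66},"q":[2,18]}}
After op 7 (add /s/q/2 44): {"q":[[5,30,7,83]],"s":{"g":5,"h":[31,85,50,26],"k":[52,13,33,11,42],"kol":{"a":54,"bs":66},"q":[2,18,44]}}
After op 8 (add /s/h/3 36): {"q":[[5,30,7,83]],"s":{"g":5,"h":[31,85,50,36,26],"k":[52,13,33,11,42],"kol":{"a":54,"bs":66},"q":[2,18,44]}}
After op 9 (replace /s/q 55): {"q":[[5,30,7,83]],"s":{"g":5,"h":[31,85,50,36,26],"k":[52,13,33,11,42],"kol":{"a":54,"bs":66},"q":55}}

Answer: {"q":[[5,30,7,83]],"s":{"g":5,"h":[31,85,50,36,26],"k":[52,13,33,11,42],"kol":{"a":54,"bs":66},"q":55}}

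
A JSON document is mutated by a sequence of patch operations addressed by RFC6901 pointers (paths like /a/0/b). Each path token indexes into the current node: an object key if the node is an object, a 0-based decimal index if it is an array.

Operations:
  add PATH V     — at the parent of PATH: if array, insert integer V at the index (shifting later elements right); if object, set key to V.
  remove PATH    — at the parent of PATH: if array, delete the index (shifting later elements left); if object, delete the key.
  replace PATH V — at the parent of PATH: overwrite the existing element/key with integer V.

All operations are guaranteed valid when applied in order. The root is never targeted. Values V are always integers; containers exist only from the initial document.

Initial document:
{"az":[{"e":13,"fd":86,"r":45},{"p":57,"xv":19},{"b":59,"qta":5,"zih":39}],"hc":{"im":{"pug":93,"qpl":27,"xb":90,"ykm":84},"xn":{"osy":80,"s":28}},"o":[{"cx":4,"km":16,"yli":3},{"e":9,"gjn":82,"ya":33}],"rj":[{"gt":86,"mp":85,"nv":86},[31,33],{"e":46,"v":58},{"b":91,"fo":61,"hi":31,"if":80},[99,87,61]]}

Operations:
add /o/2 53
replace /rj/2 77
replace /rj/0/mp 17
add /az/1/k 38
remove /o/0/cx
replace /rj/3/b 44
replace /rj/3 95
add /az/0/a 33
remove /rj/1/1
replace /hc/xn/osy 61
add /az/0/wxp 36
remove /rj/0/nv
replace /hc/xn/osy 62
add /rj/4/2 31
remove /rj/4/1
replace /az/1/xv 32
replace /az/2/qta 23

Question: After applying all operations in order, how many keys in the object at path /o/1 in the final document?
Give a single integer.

After op 1 (add /o/2 53): {"az":[{"e":13,"fd":86,"r":45},{"p":57,"xv":19},{"b":59,"qta":5,"zih":39}],"hc":{"im":{"pug":93,"qpl":27,"xb":90,"ykm":84},"xn":{"osy":80,"s":28}},"o":[{"cx":4,"km":16,"yli":3},{"e":9,"gjn":82,"ya":33},53],"rj":[{"gt":86,"mp":85,"nv":86},[31,33],{"e":46,"v":58},{"b":91,"fo":61,"hi":31,"if":80},[99,87,61]]}
After op 2 (replace /rj/2 77): {"az":[{"e":13,"fd":86,"r":45},{"p":57,"xv":19},{"b":59,"qta":5,"zih":39}],"hc":{"im":{"pug":93,"qpl":27,"xb":90,"ykm":84},"xn":{"osy":80,"s":28}},"o":[{"cx":4,"km":16,"yli":3},{"e":9,"gjn":82,"ya":33},53],"rj":[{"gt":86,"mp":85,"nv":86},[31,33],77,{"b":91,"fo":61,"hi":31,"if":80},[99,87,61]]}
After op 3 (replace /rj/0/mp 17): {"az":[{"e":13,"fd":86,"r":45},{"p":57,"xv":19},{"b":59,"qta":5,"zih":39}],"hc":{"im":{"pug":93,"qpl":27,"xb":90,"ykm":84},"xn":{"osy":80,"s":28}},"o":[{"cx":4,"km":16,"yli":3},{"e":9,"gjn":82,"ya":33},53],"rj":[{"gt":86,"mp":17,"nv":86},[31,33],77,{"b":91,"fo":61,"hi":31,"if":80},[99,87,61]]}
After op 4 (add /az/1/k 38): {"az":[{"e":13,"fd":86,"r":45},{"k":38,"p":57,"xv":19},{"b":59,"qta":5,"zih":39}],"hc":{"im":{"pug":93,"qpl":27,"xb":90,"ykm":84},"xn":{"osy":80,"s":28}},"o":[{"cx":4,"km":16,"yli":3},{"e":9,"gjn":82,"ya":33},53],"rj":[{"gt":86,"mp":17,"nv":86},[31,33],77,{"b":91,"fo":61,"hi":31,"if":80},[99,87,61]]}
After op 5 (remove /o/0/cx): {"az":[{"e":13,"fd":86,"r":45},{"k":38,"p":57,"xv":19},{"b":59,"qta":5,"zih":39}],"hc":{"im":{"pug":93,"qpl":27,"xb":90,"ykm":84},"xn":{"osy":80,"s":28}},"o":[{"km":16,"yli":3},{"e":9,"gjn":82,"ya":33},53],"rj":[{"gt":86,"mp":17,"nv":86},[31,33],77,{"b":91,"fo":61,"hi":31,"if":80},[99,87,61]]}
After op 6 (replace /rj/3/b 44): {"az":[{"e":13,"fd":86,"r":45},{"k":38,"p":57,"xv":19},{"b":59,"qta":5,"zih":39}],"hc":{"im":{"pug":93,"qpl":27,"xb":90,"ykm":84},"xn":{"osy":80,"s":28}},"o":[{"km":16,"yli":3},{"e":9,"gjn":82,"ya":33},53],"rj":[{"gt":86,"mp":17,"nv":86},[31,33],77,{"b":44,"fo":61,"hi":31,"if":80},[99,87,61]]}
After op 7 (replace /rj/3 95): {"az":[{"e":13,"fd":86,"r":45},{"k":38,"p":57,"xv":19},{"b":59,"qta":5,"zih":39}],"hc":{"im":{"pug":93,"qpl":27,"xb":90,"ykm":84},"xn":{"osy":80,"s":28}},"o":[{"km":16,"yli":3},{"e":9,"gjn":82,"ya":33},53],"rj":[{"gt":86,"mp":17,"nv":86},[31,33],77,95,[99,87,61]]}
After op 8 (add /az/0/a 33): {"az":[{"a":33,"e":13,"fd":86,"r":45},{"k":38,"p":57,"xv":19},{"b":59,"qta":5,"zih":39}],"hc":{"im":{"pug":93,"qpl":27,"xb":90,"ykm":84},"xn":{"osy":80,"s":28}},"o":[{"km":16,"yli":3},{"e":9,"gjn":82,"ya":33},53],"rj":[{"gt":86,"mp":17,"nv":86},[31,33],77,95,[99,87,61]]}
After op 9 (remove /rj/1/1): {"az":[{"a":33,"e":13,"fd":86,"r":45},{"k":38,"p":57,"xv":19},{"b":59,"qta":5,"zih":39}],"hc":{"im":{"pug":93,"qpl":27,"xb":90,"ykm":84},"xn":{"osy":80,"s":28}},"o":[{"km":16,"yli":3},{"e":9,"gjn":82,"ya":33},53],"rj":[{"gt":86,"mp":17,"nv":86},[31],77,95,[99,87,61]]}
After op 10 (replace /hc/xn/osy 61): {"az":[{"a":33,"e":13,"fd":86,"r":45},{"k":38,"p":57,"xv":19},{"b":59,"qta":5,"zih":39}],"hc":{"im":{"pug":93,"qpl":27,"xb":90,"ykm":84},"xn":{"osy":61,"s":28}},"o":[{"km":16,"yli":3},{"e":9,"gjn":82,"ya":33},53],"rj":[{"gt":86,"mp":17,"nv":86},[31],77,95,[99,87,61]]}
After op 11 (add /az/0/wxp 36): {"az":[{"a":33,"e":13,"fd":86,"r":45,"wxp":36},{"k":38,"p":57,"xv":19},{"b":59,"qta":5,"zih":39}],"hc":{"im":{"pug":93,"qpl":27,"xb":90,"ykm":84},"xn":{"osy":61,"s":28}},"o":[{"km":16,"yli":3},{"e":9,"gjn":82,"ya":33},53],"rj":[{"gt":86,"mp":17,"nv":86},[31],77,95,[99,87,61]]}
After op 12 (remove /rj/0/nv): {"az":[{"a":33,"e":13,"fd":86,"r":45,"wxp":36},{"k":38,"p":57,"xv":19},{"b":59,"qta":5,"zih":39}],"hc":{"im":{"pug":93,"qpl":27,"xb":90,"ykm":84},"xn":{"osy":61,"s":28}},"o":[{"km":16,"yli":3},{"e":9,"gjn":82,"ya":33},53],"rj":[{"gt":86,"mp":17},[31],77,95,[99,87,61]]}
After op 13 (replace /hc/xn/osy 62): {"az":[{"a":33,"e":13,"fd":86,"r":45,"wxp":36},{"k":38,"p":57,"xv":19},{"b":59,"qta":5,"zih":39}],"hc":{"im":{"pug":93,"qpl":27,"xb":90,"ykm":84},"xn":{"osy":62,"s":28}},"o":[{"km":16,"yli":3},{"e":9,"gjn":82,"ya":33},53],"rj":[{"gt":86,"mp":17},[31],77,95,[99,87,61]]}
After op 14 (add /rj/4/2 31): {"az":[{"a":33,"e":13,"fd":86,"r":45,"wxp":36},{"k":38,"p":57,"xv":19},{"b":59,"qta":5,"zih":39}],"hc":{"im":{"pug":93,"qpl":27,"xb":90,"ykm":84},"xn":{"osy":62,"s":28}},"o":[{"km":16,"yli":3},{"e":9,"gjn":82,"ya":33},53],"rj":[{"gt":86,"mp":17},[31],77,95,[99,87,31,61]]}
After op 15 (remove /rj/4/1): {"az":[{"a":33,"e":13,"fd":86,"r":45,"wxp":36},{"k":38,"p":57,"xv":19},{"b":59,"qta":5,"zih":39}],"hc":{"im":{"pug":93,"qpl":27,"xb":90,"ykm":84},"xn":{"osy":62,"s":28}},"o":[{"km":16,"yli":3},{"e":9,"gjn":82,"ya":33},53],"rj":[{"gt":86,"mp":17},[31],77,95,[99,31,61]]}
After op 16 (replace /az/1/xv 32): {"az":[{"a":33,"e":13,"fd":86,"r":45,"wxp":36},{"k":38,"p":57,"xv":32},{"b":59,"qta":5,"zih":39}],"hc":{"im":{"pug":93,"qpl":27,"xb":90,"ykm":84},"xn":{"osy":62,"s":28}},"o":[{"km":16,"yli":3},{"e":9,"gjn":82,"ya":33},53],"rj":[{"gt":86,"mp":17},[31],77,95,[99,31,61]]}
After op 17 (replace /az/2/qta 23): {"az":[{"a":33,"e":13,"fd":86,"r":45,"wxp":36},{"k":38,"p":57,"xv":32},{"b":59,"qta":23,"zih":39}],"hc":{"im":{"pug":93,"qpl":27,"xb":90,"ykm":84},"xn":{"osy":62,"s":28}},"o":[{"km":16,"yli":3},{"e":9,"gjn":82,"ya":33},53],"rj":[{"gt":86,"mp":17},[31],77,95,[99,31,61]]}
Size at path /o/1: 3

Answer: 3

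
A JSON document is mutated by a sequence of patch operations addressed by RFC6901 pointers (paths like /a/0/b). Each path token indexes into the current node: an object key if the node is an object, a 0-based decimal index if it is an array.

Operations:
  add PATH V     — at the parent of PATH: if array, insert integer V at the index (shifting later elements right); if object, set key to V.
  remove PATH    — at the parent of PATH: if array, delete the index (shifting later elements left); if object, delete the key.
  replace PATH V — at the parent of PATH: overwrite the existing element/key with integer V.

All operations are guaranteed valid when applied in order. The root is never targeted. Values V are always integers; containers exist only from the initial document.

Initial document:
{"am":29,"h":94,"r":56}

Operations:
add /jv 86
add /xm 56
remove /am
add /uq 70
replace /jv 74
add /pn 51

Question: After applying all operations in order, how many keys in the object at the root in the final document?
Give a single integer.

Answer: 6

Derivation:
After op 1 (add /jv 86): {"am":29,"h":94,"jv":86,"r":56}
After op 2 (add /xm 56): {"am":29,"h":94,"jv":86,"r":56,"xm":56}
After op 3 (remove /am): {"h":94,"jv":86,"r":56,"xm":56}
After op 4 (add /uq 70): {"h":94,"jv":86,"r":56,"uq":70,"xm":56}
After op 5 (replace /jv 74): {"h":94,"jv":74,"r":56,"uq":70,"xm":56}
After op 6 (add /pn 51): {"h":94,"jv":74,"pn":51,"r":56,"uq":70,"xm":56}
Size at the root: 6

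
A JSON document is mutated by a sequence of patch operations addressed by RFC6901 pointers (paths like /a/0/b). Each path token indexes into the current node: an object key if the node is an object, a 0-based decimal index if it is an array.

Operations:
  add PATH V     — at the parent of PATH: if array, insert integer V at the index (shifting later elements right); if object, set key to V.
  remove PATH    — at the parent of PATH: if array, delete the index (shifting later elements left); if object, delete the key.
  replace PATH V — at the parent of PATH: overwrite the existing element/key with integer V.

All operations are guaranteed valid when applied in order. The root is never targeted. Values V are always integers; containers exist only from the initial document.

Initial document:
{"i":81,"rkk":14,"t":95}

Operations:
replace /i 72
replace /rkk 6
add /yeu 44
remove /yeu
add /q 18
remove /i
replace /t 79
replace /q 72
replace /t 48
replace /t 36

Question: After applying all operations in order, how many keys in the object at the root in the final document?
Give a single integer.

Answer: 3

Derivation:
After op 1 (replace /i 72): {"i":72,"rkk":14,"t":95}
After op 2 (replace /rkk 6): {"i":72,"rkk":6,"t":95}
After op 3 (add /yeu 44): {"i":72,"rkk":6,"t":95,"yeu":44}
After op 4 (remove /yeu): {"i":72,"rkk":6,"t":95}
After op 5 (add /q 18): {"i":72,"q":18,"rkk":6,"t":95}
After op 6 (remove /i): {"q":18,"rkk":6,"t":95}
After op 7 (replace /t 79): {"q":18,"rkk":6,"t":79}
After op 8 (replace /q 72): {"q":72,"rkk":6,"t":79}
After op 9 (replace /t 48): {"q":72,"rkk":6,"t":48}
After op 10 (replace /t 36): {"q":72,"rkk":6,"t":36}
Size at the root: 3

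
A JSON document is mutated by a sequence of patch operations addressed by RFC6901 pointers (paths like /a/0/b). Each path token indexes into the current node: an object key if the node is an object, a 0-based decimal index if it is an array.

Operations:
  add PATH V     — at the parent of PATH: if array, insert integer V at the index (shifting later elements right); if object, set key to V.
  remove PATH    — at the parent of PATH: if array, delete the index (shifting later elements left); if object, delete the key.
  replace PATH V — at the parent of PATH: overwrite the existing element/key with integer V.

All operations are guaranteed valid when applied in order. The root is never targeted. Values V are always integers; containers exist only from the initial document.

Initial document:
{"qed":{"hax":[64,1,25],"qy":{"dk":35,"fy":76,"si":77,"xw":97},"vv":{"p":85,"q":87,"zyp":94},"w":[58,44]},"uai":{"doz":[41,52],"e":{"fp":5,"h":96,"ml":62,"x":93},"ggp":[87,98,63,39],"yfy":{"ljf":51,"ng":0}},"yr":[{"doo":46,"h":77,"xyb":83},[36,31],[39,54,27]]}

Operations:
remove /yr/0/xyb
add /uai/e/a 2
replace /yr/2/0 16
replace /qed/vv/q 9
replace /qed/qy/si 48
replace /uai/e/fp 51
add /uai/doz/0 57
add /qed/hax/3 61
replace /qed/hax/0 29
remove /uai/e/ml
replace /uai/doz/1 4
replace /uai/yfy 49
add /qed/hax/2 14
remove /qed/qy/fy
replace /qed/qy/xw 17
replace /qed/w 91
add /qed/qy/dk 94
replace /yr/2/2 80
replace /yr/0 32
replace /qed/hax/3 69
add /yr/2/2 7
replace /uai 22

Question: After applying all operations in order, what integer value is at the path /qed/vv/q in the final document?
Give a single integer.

Answer: 9

Derivation:
After op 1 (remove /yr/0/xyb): {"qed":{"hax":[64,1,25],"qy":{"dk":35,"fy":76,"si":77,"xw":97},"vv":{"p":85,"q":87,"zyp":94},"w":[58,44]},"uai":{"doz":[41,52],"e":{"fp":5,"h":96,"ml":62,"x":93},"ggp":[87,98,63,39],"yfy":{"ljf":51,"ng":0}},"yr":[{"doo":46,"h":77},[36,31],[39,54,27]]}
After op 2 (add /uai/e/a 2): {"qed":{"hax":[64,1,25],"qy":{"dk":35,"fy":76,"si":77,"xw":97},"vv":{"p":85,"q":87,"zyp":94},"w":[58,44]},"uai":{"doz":[41,52],"e":{"a":2,"fp":5,"h":96,"ml":62,"x":93},"ggp":[87,98,63,39],"yfy":{"ljf":51,"ng":0}},"yr":[{"doo":46,"h":77},[36,31],[39,54,27]]}
After op 3 (replace /yr/2/0 16): {"qed":{"hax":[64,1,25],"qy":{"dk":35,"fy":76,"si":77,"xw":97},"vv":{"p":85,"q":87,"zyp":94},"w":[58,44]},"uai":{"doz":[41,52],"e":{"a":2,"fp":5,"h":96,"ml":62,"x":93},"ggp":[87,98,63,39],"yfy":{"ljf":51,"ng":0}},"yr":[{"doo":46,"h":77},[36,31],[16,54,27]]}
After op 4 (replace /qed/vv/q 9): {"qed":{"hax":[64,1,25],"qy":{"dk":35,"fy":76,"si":77,"xw":97},"vv":{"p":85,"q":9,"zyp":94},"w":[58,44]},"uai":{"doz":[41,52],"e":{"a":2,"fp":5,"h":96,"ml":62,"x":93},"ggp":[87,98,63,39],"yfy":{"ljf":51,"ng":0}},"yr":[{"doo":46,"h":77},[36,31],[16,54,27]]}
After op 5 (replace /qed/qy/si 48): {"qed":{"hax":[64,1,25],"qy":{"dk":35,"fy":76,"si":48,"xw":97},"vv":{"p":85,"q":9,"zyp":94},"w":[58,44]},"uai":{"doz":[41,52],"e":{"a":2,"fp":5,"h":96,"ml":62,"x":93},"ggp":[87,98,63,39],"yfy":{"ljf":51,"ng":0}},"yr":[{"doo":46,"h":77},[36,31],[16,54,27]]}
After op 6 (replace /uai/e/fp 51): {"qed":{"hax":[64,1,25],"qy":{"dk":35,"fy":76,"si":48,"xw":97},"vv":{"p":85,"q":9,"zyp":94},"w":[58,44]},"uai":{"doz":[41,52],"e":{"a":2,"fp":51,"h":96,"ml":62,"x":93},"ggp":[87,98,63,39],"yfy":{"ljf":51,"ng":0}},"yr":[{"doo":46,"h":77},[36,31],[16,54,27]]}
After op 7 (add /uai/doz/0 57): {"qed":{"hax":[64,1,25],"qy":{"dk":35,"fy":76,"si":48,"xw":97},"vv":{"p":85,"q":9,"zyp":94},"w":[58,44]},"uai":{"doz":[57,41,52],"e":{"a":2,"fp":51,"h":96,"ml":62,"x":93},"ggp":[87,98,63,39],"yfy":{"ljf":51,"ng":0}},"yr":[{"doo":46,"h":77},[36,31],[16,54,27]]}
After op 8 (add /qed/hax/3 61): {"qed":{"hax":[64,1,25,61],"qy":{"dk":35,"fy":76,"si":48,"xw":97},"vv":{"p":85,"q":9,"zyp":94},"w":[58,44]},"uai":{"doz":[57,41,52],"e":{"a":2,"fp":51,"h":96,"ml":62,"x":93},"ggp":[87,98,63,39],"yfy":{"ljf":51,"ng":0}},"yr":[{"doo":46,"h":77},[36,31],[16,54,27]]}
After op 9 (replace /qed/hax/0 29): {"qed":{"hax":[29,1,25,61],"qy":{"dk":35,"fy":76,"si":48,"xw":97},"vv":{"p":85,"q":9,"zyp":94},"w":[58,44]},"uai":{"doz":[57,41,52],"e":{"a":2,"fp":51,"h":96,"ml":62,"x":93},"ggp":[87,98,63,39],"yfy":{"ljf":51,"ng":0}},"yr":[{"doo":46,"h":77},[36,31],[16,54,27]]}
After op 10 (remove /uai/e/ml): {"qed":{"hax":[29,1,25,61],"qy":{"dk":35,"fy":76,"si":48,"xw":97},"vv":{"p":85,"q":9,"zyp":94},"w":[58,44]},"uai":{"doz":[57,41,52],"e":{"a":2,"fp":51,"h":96,"x":93},"ggp":[87,98,63,39],"yfy":{"ljf":51,"ng":0}},"yr":[{"doo":46,"h":77},[36,31],[16,54,27]]}
After op 11 (replace /uai/doz/1 4): {"qed":{"hax":[29,1,25,61],"qy":{"dk":35,"fy":76,"si":48,"xw":97},"vv":{"p":85,"q":9,"zyp":94},"w":[58,44]},"uai":{"doz":[57,4,52],"e":{"a":2,"fp":51,"h":96,"x":93},"ggp":[87,98,63,39],"yfy":{"ljf":51,"ng":0}},"yr":[{"doo":46,"h":77},[36,31],[16,54,27]]}
After op 12 (replace /uai/yfy 49): {"qed":{"hax":[29,1,25,61],"qy":{"dk":35,"fy":76,"si":48,"xw":97},"vv":{"p":85,"q":9,"zyp":94},"w":[58,44]},"uai":{"doz":[57,4,52],"e":{"a":2,"fp":51,"h":96,"x":93},"ggp":[87,98,63,39],"yfy":49},"yr":[{"doo":46,"h":77},[36,31],[16,54,27]]}
After op 13 (add /qed/hax/2 14): {"qed":{"hax":[29,1,14,25,61],"qy":{"dk":35,"fy":76,"si":48,"xw":97},"vv":{"p":85,"q":9,"zyp":94},"w":[58,44]},"uai":{"doz":[57,4,52],"e":{"a":2,"fp":51,"h":96,"x":93},"ggp":[87,98,63,39],"yfy":49},"yr":[{"doo":46,"h":77},[36,31],[16,54,27]]}
After op 14 (remove /qed/qy/fy): {"qed":{"hax":[29,1,14,25,61],"qy":{"dk":35,"si":48,"xw":97},"vv":{"p":85,"q":9,"zyp":94},"w":[58,44]},"uai":{"doz":[57,4,52],"e":{"a":2,"fp":51,"h":96,"x":93},"ggp":[87,98,63,39],"yfy":49},"yr":[{"doo":46,"h":77},[36,31],[16,54,27]]}
After op 15 (replace /qed/qy/xw 17): {"qed":{"hax":[29,1,14,25,61],"qy":{"dk":35,"si":48,"xw":17},"vv":{"p":85,"q":9,"zyp":94},"w":[58,44]},"uai":{"doz":[57,4,52],"e":{"a":2,"fp":51,"h":96,"x":93},"ggp":[87,98,63,39],"yfy":49},"yr":[{"doo":46,"h":77},[36,31],[16,54,27]]}
After op 16 (replace /qed/w 91): {"qed":{"hax":[29,1,14,25,61],"qy":{"dk":35,"si":48,"xw":17},"vv":{"p":85,"q":9,"zyp":94},"w":91},"uai":{"doz":[57,4,52],"e":{"a":2,"fp":51,"h":96,"x":93},"ggp":[87,98,63,39],"yfy":49},"yr":[{"doo":46,"h":77},[36,31],[16,54,27]]}
After op 17 (add /qed/qy/dk 94): {"qed":{"hax":[29,1,14,25,61],"qy":{"dk":94,"si":48,"xw":17},"vv":{"p":85,"q":9,"zyp":94},"w":91},"uai":{"doz":[57,4,52],"e":{"a":2,"fp":51,"h":96,"x":93},"ggp":[87,98,63,39],"yfy":49},"yr":[{"doo":46,"h":77},[36,31],[16,54,27]]}
After op 18 (replace /yr/2/2 80): {"qed":{"hax":[29,1,14,25,61],"qy":{"dk":94,"si":48,"xw":17},"vv":{"p":85,"q":9,"zyp":94},"w":91},"uai":{"doz":[57,4,52],"e":{"a":2,"fp":51,"h":96,"x":93},"ggp":[87,98,63,39],"yfy":49},"yr":[{"doo":46,"h":77},[36,31],[16,54,80]]}
After op 19 (replace /yr/0 32): {"qed":{"hax":[29,1,14,25,61],"qy":{"dk":94,"si":48,"xw":17},"vv":{"p":85,"q":9,"zyp":94},"w":91},"uai":{"doz":[57,4,52],"e":{"a":2,"fp":51,"h":96,"x":93},"ggp":[87,98,63,39],"yfy":49},"yr":[32,[36,31],[16,54,80]]}
After op 20 (replace /qed/hax/3 69): {"qed":{"hax":[29,1,14,69,61],"qy":{"dk":94,"si":48,"xw":17},"vv":{"p":85,"q":9,"zyp":94},"w":91},"uai":{"doz":[57,4,52],"e":{"a":2,"fp":51,"h":96,"x":93},"ggp":[87,98,63,39],"yfy":49},"yr":[32,[36,31],[16,54,80]]}
After op 21 (add /yr/2/2 7): {"qed":{"hax":[29,1,14,69,61],"qy":{"dk":94,"si":48,"xw":17},"vv":{"p":85,"q":9,"zyp":94},"w":91},"uai":{"doz":[57,4,52],"e":{"a":2,"fp":51,"h":96,"x":93},"ggp":[87,98,63,39],"yfy":49},"yr":[32,[36,31],[16,54,7,80]]}
After op 22 (replace /uai 22): {"qed":{"hax":[29,1,14,69,61],"qy":{"dk":94,"si":48,"xw":17},"vv":{"p":85,"q":9,"zyp":94},"w":91},"uai":22,"yr":[32,[36,31],[16,54,7,80]]}
Value at /qed/vv/q: 9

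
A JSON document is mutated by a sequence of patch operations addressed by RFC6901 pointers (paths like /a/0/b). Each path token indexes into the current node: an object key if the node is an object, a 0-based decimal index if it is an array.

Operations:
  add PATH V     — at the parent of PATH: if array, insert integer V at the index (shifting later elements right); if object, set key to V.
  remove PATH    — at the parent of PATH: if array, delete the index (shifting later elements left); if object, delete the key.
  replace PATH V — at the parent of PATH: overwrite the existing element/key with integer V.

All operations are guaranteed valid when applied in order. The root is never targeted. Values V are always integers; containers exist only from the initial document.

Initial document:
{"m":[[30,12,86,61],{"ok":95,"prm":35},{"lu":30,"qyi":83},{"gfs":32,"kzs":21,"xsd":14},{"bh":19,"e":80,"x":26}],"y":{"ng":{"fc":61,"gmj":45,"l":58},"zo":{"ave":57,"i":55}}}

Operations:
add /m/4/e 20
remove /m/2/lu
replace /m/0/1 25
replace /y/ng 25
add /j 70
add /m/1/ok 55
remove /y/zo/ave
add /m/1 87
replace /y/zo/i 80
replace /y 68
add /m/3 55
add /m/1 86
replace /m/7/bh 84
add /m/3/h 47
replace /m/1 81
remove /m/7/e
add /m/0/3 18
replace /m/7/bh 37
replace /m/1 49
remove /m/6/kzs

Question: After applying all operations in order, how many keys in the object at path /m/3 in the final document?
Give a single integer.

After op 1 (add /m/4/e 20): {"m":[[30,12,86,61],{"ok":95,"prm":35},{"lu":30,"qyi":83},{"gfs":32,"kzs":21,"xsd":14},{"bh":19,"e":20,"x":26}],"y":{"ng":{"fc":61,"gmj":45,"l":58},"zo":{"ave":57,"i":55}}}
After op 2 (remove /m/2/lu): {"m":[[30,12,86,61],{"ok":95,"prm":35},{"qyi":83},{"gfs":32,"kzs":21,"xsd":14},{"bh":19,"e":20,"x":26}],"y":{"ng":{"fc":61,"gmj":45,"l":58},"zo":{"ave":57,"i":55}}}
After op 3 (replace /m/0/1 25): {"m":[[30,25,86,61],{"ok":95,"prm":35},{"qyi":83},{"gfs":32,"kzs":21,"xsd":14},{"bh":19,"e":20,"x":26}],"y":{"ng":{"fc":61,"gmj":45,"l":58},"zo":{"ave":57,"i":55}}}
After op 4 (replace /y/ng 25): {"m":[[30,25,86,61],{"ok":95,"prm":35},{"qyi":83},{"gfs":32,"kzs":21,"xsd":14},{"bh":19,"e":20,"x":26}],"y":{"ng":25,"zo":{"ave":57,"i":55}}}
After op 5 (add /j 70): {"j":70,"m":[[30,25,86,61],{"ok":95,"prm":35},{"qyi":83},{"gfs":32,"kzs":21,"xsd":14},{"bh":19,"e":20,"x":26}],"y":{"ng":25,"zo":{"ave":57,"i":55}}}
After op 6 (add /m/1/ok 55): {"j":70,"m":[[30,25,86,61],{"ok":55,"prm":35},{"qyi":83},{"gfs":32,"kzs":21,"xsd":14},{"bh":19,"e":20,"x":26}],"y":{"ng":25,"zo":{"ave":57,"i":55}}}
After op 7 (remove /y/zo/ave): {"j":70,"m":[[30,25,86,61],{"ok":55,"prm":35},{"qyi":83},{"gfs":32,"kzs":21,"xsd":14},{"bh":19,"e":20,"x":26}],"y":{"ng":25,"zo":{"i":55}}}
After op 8 (add /m/1 87): {"j":70,"m":[[30,25,86,61],87,{"ok":55,"prm":35},{"qyi":83},{"gfs":32,"kzs":21,"xsd":14},{"bh":19,"e":20,"x":26}],"y":{"ng":25,"zo":{"i":55}}}
After op 9 (replace /y/zo/i 80): {"j":70,"m":[[30,25,86,61],87,{"ok":55,"prm":35},{"qyi":83},{"gfs":32,"kzs":21,"xsd":14},{"bh":19,"e":20,"x":26}],"y":{"ng":25,"zo":{"i":80}}}
After op 10 (replace /y 68): {"j":70,"m":[[30,25,86,61],87,{"ok":55,"prm":35},{"qyi":83},{"gfs":32,"kzs":21,"xsd":14},{"bh":19,"e":20,"x":26}],"y":68}
After op 11 (add /m/3 55): {"j":70,"m":[[30,25,86,61],87,{"ok":55,"prm":35},55,{"qyi":83},{"gfs":32,"kzs":21,"xsd":14},{"bh":19,"e":20,"x":26}],"y":68}
After op 12 (add /m/1 86): {"j":70,"m":[[30,25,86,61],86,87,{"ok":55,"prm":35},55,{"qyi":83},{"gfs":32,"kzs":21,"xsd":14},{"bh":19,"e":20,"x":26}],"y":68}
After op 13 (replace /m/7/bh 84): {"j":70,"m":[[30,25,86,61],86,87,{"ok":55,"prm":35},55,{"qyi":83},{"gfs":32,"kzs":21,"xsd":14},{"bh":84,"e":20,"x":26}],"y":68}
After op 14 (add /m/3/h 47): {"j":70,"m":[[30,25,86,61],86,87,{"h":47,"ok":55,"prm":35},55,{"qyi":83},{"gfs":32,"kzs":21,"xsd":14},{"bh":84,"e":20,"x":26}],"y":68}
After op 15 (replace /m/1 81): {"j":70,"m":[[30,25,86,61],81,87,{"h":47,"ok":55,"prm":35},55,{"qyi":83},{"gfs":32,"kzs":21,"xsd":14},{"bh":84,"e":20,"x":26}],"y":68}
After op 16 (remove /m/7/e): {"j":70,"m":[[30,25,86,61],81,87,{"h":47,"ok":55,"prm":35},55,{"qyi":83},{"gfs":32,"kzs":21,"xsd":14},{"bh":84,"x":26}],"y":68}
After op 17 (add /m/0/3 18): {"j":70,"m":[[30,25,86,18,61],81,87,{"h":47,"ok":55,"prm":35},55,{"qyi":83},{"gfs":32,"kzs":21,"xsd":14},{"bh":84,"x":26}],"y":68}
After op 18 (replace /m/7/bh 37): {"j":70,"m":[[30,25,86,18,61],81,87,{"h":47,"ok":55,"prm":35},55,{"qyi":83},{"gfs":32,"kzs":21,"xsd":14},{"bh":37,"x":26}],"y":68}
After op 19 (replace /m/1 49): {"j":70,"m":[[30,25,86,18,61],49,87,{"h":47,"ok":55,"prm":35},55,{"qyi":83},{"gfs":32,"kzs":21,"xsd":14},{"bh":37,"x":26}],"y":68}
After op 20 (remove /m/6/kzs): {"j":70,"m":[[30,25,86,18,61],49,87,{"h":47,"ok":55,"prm":35},55,{"qyi":83},{"gfs":32,"xsd":14},{"bh":37,"x":26}],"y":68}
Size at path /m/3: 3

Answer: 3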